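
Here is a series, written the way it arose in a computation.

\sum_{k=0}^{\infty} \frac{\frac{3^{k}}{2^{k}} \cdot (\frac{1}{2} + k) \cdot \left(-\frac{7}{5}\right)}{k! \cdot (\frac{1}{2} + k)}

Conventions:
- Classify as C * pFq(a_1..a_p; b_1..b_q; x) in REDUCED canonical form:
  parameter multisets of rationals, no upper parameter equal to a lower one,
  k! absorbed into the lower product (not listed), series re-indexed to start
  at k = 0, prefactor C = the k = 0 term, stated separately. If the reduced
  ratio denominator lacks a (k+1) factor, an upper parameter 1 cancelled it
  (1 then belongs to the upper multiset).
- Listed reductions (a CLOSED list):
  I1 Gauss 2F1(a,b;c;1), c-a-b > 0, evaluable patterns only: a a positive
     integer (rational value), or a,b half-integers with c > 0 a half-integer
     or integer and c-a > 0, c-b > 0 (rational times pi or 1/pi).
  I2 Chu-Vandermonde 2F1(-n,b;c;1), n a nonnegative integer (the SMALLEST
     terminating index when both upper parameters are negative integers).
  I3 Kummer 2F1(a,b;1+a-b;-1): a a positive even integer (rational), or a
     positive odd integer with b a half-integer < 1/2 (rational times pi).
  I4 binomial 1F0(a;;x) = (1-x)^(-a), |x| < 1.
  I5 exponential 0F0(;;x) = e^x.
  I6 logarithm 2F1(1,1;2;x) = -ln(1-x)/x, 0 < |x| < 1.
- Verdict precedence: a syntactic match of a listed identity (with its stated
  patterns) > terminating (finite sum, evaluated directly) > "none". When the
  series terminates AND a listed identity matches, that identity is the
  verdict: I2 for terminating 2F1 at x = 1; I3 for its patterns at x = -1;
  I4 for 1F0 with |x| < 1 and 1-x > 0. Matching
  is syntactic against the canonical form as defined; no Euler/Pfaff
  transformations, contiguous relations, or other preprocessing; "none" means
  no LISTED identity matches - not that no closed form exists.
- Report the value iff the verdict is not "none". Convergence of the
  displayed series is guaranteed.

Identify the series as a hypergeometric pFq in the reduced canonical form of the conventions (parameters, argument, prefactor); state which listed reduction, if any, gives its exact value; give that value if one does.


First insight: x = \frac{3}{2} and the two k-th powers (prefactor -7/5) combine into one argument.
Adjacent-term ratio: r(k) = \frac{3}{2} * 1 / [(k+1)] - rational in k, leading ratio \frac{3}{2}; with t_0 = -\frac{7}{5}, classification follows.

Canonical form: C = -\frac{7}{5} times 0F0 with upper {-}, lower {-}, x = \frac{3}{2}. Verdict: this is exponential (I5) (the 0F0 exponential series at x = \frac{3}{2}). Its exact value is \left(-\frac{7}{5}\right) \cdot e^{\frac{3}{2}}.


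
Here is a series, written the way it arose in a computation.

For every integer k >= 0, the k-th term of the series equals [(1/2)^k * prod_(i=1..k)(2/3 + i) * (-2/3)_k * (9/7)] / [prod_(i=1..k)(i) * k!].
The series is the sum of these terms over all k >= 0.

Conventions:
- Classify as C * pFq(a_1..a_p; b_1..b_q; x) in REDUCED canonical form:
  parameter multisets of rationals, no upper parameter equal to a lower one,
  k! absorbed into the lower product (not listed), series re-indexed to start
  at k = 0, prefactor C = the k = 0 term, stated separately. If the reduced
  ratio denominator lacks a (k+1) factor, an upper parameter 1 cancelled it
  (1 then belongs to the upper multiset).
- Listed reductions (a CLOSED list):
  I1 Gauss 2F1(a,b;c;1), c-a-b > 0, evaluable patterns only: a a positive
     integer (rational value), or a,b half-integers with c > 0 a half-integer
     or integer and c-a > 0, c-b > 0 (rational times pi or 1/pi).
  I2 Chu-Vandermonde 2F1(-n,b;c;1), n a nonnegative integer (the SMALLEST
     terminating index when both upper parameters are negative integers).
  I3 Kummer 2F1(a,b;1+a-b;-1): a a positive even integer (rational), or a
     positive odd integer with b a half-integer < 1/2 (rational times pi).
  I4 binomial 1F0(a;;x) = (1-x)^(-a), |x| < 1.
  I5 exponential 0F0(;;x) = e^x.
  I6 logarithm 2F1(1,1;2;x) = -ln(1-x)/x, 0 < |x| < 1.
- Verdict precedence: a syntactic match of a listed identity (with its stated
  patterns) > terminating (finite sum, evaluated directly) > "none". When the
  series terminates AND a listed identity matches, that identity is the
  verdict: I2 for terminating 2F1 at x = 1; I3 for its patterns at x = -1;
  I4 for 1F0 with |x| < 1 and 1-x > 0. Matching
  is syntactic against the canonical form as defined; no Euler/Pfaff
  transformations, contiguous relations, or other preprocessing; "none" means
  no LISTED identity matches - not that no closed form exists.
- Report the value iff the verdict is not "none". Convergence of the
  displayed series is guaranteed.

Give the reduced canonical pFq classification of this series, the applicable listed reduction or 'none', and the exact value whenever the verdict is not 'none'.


Prefactor 9/7, argument 1/2: 2F1 with upper {-2/3, 5/3} over lower {1}. Verdict: none here - no I1-I6 shape fits x = 1/2 with lower {1}.

The tell: from the first term 9/7: the denominator's factorial ratio (prefactor 9/7) is a lower Pochhammer.
Adjacent-term ratio: r(k) = (1/2) * (k-2/3) (k+5/3) / [(k+1) (k+1)] - rational in k, leading ratio (1/2); with t_0 = 9/7, classification follows.


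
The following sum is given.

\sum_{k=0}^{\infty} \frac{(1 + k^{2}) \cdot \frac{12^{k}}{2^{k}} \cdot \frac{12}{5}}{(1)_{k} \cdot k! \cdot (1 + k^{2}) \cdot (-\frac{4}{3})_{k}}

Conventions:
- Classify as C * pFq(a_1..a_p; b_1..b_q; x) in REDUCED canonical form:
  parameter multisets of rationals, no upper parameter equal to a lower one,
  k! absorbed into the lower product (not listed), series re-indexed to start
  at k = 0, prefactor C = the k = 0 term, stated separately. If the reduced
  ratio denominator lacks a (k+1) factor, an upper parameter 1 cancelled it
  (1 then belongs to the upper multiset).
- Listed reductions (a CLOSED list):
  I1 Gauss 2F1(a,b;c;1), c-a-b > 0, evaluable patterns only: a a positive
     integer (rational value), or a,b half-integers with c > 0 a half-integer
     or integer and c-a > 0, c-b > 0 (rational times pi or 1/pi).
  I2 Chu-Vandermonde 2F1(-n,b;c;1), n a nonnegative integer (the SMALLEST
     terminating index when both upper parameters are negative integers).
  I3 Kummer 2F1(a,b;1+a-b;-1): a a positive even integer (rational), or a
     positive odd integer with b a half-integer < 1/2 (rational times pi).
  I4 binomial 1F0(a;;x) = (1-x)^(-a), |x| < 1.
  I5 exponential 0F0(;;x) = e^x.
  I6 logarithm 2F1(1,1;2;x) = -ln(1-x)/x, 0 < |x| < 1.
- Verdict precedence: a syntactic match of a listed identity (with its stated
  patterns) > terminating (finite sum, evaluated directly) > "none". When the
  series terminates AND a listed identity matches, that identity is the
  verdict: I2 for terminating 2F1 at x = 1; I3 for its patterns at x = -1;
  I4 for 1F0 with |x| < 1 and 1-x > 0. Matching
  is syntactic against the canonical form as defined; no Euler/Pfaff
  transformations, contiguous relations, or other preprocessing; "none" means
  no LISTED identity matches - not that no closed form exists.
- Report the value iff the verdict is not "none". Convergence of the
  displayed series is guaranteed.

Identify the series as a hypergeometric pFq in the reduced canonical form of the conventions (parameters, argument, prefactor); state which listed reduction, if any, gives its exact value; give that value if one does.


With C = \frac{12}{5}: the canonical form is 0F2(-; -\frac{4}{3}, 1; 6). Verdict: none - this 0F2 at x = 6 matches no listed pattern, and upper {-} holds no stopper.

Structural cue: t_0 = \frac{12}{5} here, and the two k-th powers (C = 12/5, x = 6) combine into one argument.
Ratio: r(k) = 6 * 1 / [(k-\frac{4}{3}) (k+1) (k+1)] - poly over poly, x = 6 from leading terms; C = \frac{12}{5} at k = 0.


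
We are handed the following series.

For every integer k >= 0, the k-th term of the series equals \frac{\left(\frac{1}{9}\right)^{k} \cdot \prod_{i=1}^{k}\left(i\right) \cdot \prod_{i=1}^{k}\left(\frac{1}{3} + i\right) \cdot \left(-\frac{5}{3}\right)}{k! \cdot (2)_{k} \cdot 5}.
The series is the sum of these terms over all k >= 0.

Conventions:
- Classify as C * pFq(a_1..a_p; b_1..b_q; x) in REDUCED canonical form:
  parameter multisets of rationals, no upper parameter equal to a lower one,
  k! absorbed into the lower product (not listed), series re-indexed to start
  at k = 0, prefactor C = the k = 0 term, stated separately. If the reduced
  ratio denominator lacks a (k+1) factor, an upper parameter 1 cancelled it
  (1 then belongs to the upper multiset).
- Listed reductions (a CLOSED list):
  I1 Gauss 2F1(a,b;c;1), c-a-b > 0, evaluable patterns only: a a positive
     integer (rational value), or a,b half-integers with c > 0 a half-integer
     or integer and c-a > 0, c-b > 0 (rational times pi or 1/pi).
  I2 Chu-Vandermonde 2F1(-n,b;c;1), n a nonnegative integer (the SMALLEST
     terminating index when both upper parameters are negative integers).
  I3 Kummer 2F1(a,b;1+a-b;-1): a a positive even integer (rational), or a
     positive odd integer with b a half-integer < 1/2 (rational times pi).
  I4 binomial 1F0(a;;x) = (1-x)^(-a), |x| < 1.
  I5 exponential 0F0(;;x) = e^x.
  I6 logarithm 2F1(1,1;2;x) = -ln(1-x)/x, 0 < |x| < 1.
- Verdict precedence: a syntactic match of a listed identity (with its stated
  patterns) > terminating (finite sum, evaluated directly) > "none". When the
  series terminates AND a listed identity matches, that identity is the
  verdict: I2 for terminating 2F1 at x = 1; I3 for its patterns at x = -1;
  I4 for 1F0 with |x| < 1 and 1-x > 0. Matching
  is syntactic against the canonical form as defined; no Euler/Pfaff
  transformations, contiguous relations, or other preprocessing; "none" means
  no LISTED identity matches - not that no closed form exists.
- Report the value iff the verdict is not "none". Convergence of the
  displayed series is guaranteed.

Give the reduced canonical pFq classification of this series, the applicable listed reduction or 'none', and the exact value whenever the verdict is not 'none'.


Structural cue: x = \frac{1}{9} and the constant factors (C = -1/3, x = 1/9) combine into one prefactor.
Step ratio: r(k) = \frac{1}{9} * (k+1) (k+\frac{4}{3}) / [(k+2) (k+1)] - rational in k, leading ratio \frac{1}{9}; with t_0 = -\frac{1}{3}, classification follows.

At argument \frac{1}{9}: a 2F1 with upper {1, \frac{4}{3}}, lower {2}, scaled by C = -\frac{1}{3}. Verdict: none (x = \frac{1}{9}): each listed identity misses the multisets {1, \frac{4}{3}} ; {2}.


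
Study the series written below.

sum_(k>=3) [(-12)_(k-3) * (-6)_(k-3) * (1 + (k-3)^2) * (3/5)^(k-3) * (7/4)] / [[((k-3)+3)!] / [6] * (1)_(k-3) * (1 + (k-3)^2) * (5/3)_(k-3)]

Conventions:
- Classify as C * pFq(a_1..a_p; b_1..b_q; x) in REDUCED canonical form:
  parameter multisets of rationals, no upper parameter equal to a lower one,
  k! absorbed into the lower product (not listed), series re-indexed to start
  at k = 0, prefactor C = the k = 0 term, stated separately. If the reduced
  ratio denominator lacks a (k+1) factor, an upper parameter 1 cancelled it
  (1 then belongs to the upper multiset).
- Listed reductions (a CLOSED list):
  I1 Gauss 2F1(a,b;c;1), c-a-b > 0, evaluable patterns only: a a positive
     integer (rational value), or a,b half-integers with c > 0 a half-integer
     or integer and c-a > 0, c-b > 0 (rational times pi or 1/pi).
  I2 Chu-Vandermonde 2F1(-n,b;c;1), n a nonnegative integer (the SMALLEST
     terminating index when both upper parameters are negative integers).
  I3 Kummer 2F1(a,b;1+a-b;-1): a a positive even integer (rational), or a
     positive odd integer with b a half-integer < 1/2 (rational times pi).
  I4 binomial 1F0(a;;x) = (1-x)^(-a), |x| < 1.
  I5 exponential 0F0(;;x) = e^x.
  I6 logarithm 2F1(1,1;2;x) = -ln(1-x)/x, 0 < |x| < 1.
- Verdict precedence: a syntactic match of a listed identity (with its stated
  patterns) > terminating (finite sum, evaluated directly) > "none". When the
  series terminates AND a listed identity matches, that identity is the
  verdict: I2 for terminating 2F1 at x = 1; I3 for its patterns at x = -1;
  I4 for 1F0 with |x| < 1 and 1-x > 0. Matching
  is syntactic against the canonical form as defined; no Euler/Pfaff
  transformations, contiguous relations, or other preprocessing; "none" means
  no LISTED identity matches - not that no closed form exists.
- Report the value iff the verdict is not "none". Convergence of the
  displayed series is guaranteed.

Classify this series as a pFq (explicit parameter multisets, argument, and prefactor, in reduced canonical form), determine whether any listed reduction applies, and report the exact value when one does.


Prefactor 7/4, argument 3/5: 2F2 with upper {-12, -6} over lower {5/3, 4}. Verdict: terminating - no listed pattern fits, but -6 in the upper list cuts the series at k = 6; direct evaluation. Value: 391343707187/11900000000.

First insight: x = (3/5) and the denominator's factorial ratio (C = 7/4, x = 3/5) is a lower Pochhammer.
Step ratio: r(k) = (3/5) * (k-12) (k-6) / [(k+5/3) (k+4) (k+1)] - poly over poly, x = (3/5) from leading terms; C = 7/4 at k = 0.


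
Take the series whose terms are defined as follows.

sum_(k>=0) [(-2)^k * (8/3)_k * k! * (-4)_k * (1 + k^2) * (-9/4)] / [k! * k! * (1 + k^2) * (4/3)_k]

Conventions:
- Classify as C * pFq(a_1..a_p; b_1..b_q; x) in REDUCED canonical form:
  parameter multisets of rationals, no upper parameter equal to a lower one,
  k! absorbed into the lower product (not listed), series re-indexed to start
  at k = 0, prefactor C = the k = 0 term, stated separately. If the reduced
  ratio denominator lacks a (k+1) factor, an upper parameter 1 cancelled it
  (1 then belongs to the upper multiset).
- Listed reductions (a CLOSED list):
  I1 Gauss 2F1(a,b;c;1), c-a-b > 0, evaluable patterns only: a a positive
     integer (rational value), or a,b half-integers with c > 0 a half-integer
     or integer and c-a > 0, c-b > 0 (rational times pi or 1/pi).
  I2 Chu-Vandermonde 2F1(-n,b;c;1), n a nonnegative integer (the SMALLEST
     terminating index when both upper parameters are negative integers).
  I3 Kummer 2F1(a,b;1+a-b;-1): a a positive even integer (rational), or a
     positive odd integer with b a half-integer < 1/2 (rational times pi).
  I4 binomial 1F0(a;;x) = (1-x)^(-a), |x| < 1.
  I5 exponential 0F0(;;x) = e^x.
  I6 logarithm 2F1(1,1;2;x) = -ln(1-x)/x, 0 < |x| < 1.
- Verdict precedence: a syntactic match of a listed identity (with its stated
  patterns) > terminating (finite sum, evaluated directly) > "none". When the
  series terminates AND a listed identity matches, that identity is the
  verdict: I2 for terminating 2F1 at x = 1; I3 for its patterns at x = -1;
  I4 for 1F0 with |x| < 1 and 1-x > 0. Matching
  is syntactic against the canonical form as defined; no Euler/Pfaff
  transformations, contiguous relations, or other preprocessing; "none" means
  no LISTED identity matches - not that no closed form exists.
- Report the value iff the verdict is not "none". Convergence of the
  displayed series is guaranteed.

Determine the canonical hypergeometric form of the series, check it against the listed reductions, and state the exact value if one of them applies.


Reduced: x = -2, 2F1, upper = {-4, 8/3}, lower = {4/3}, C = -9/4. Verdict: terminating - no listed pattern fits, but -4 in the upper list cuts the series at k = 4; direct evaluation. Value: -1332063/1820.

Structural cue: t_0 being -9/4, the factorial ratio (C = -9/4) (k+a-1)!/(a-1)! is a rising factorial (a)_k.
Term ratio: r(k) = (-2) * (k-4) (k+8/3) / [(k+4/3) (k+1)] - poly over poly, x = (-2) from leading terms; C = -9/4 at k = 0.


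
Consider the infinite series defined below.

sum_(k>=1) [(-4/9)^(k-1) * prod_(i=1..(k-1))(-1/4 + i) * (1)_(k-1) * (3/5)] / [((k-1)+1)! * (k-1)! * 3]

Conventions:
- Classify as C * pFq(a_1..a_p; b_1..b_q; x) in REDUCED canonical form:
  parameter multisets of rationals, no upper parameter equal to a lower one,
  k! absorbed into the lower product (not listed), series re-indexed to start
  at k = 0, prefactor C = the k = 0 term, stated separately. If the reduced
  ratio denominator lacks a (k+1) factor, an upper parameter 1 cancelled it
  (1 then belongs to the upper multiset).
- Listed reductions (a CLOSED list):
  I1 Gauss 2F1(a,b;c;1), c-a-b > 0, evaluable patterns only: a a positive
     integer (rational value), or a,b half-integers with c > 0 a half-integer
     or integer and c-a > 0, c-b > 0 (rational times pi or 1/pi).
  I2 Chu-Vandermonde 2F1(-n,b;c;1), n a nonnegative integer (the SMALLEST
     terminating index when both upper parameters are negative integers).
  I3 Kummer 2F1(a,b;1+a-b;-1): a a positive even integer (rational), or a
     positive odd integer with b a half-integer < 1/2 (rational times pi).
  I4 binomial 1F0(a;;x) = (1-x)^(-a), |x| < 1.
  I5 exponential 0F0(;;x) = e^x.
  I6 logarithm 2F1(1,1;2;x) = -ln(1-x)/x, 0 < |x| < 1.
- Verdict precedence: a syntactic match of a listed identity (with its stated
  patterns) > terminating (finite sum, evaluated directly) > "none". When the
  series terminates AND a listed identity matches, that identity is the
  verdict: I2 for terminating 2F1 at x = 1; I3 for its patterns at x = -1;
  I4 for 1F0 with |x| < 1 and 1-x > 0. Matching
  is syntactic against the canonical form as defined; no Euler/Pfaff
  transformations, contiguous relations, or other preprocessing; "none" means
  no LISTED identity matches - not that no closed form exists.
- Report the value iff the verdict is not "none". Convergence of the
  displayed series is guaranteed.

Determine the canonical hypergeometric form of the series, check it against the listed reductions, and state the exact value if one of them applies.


Reduced: x = -4/9, 2F1, upper = {3/4, 1}, lower = {2}, C = 1/5. Verdict: none. A 2F1 with upper {3/4, 1} fits none of I1-I6 at x = -4/9; the sum runs forever.

Key observation: from the first term 1/5: the constant factors (C = 1/5) combine into one prefactor.
Term ratio: r(k) = (-4/9) * (k+3/4) (k+1) / [(k+2) (k+1)] - rational; roots negated = parameters, x = (-4/9), C = 1/5.


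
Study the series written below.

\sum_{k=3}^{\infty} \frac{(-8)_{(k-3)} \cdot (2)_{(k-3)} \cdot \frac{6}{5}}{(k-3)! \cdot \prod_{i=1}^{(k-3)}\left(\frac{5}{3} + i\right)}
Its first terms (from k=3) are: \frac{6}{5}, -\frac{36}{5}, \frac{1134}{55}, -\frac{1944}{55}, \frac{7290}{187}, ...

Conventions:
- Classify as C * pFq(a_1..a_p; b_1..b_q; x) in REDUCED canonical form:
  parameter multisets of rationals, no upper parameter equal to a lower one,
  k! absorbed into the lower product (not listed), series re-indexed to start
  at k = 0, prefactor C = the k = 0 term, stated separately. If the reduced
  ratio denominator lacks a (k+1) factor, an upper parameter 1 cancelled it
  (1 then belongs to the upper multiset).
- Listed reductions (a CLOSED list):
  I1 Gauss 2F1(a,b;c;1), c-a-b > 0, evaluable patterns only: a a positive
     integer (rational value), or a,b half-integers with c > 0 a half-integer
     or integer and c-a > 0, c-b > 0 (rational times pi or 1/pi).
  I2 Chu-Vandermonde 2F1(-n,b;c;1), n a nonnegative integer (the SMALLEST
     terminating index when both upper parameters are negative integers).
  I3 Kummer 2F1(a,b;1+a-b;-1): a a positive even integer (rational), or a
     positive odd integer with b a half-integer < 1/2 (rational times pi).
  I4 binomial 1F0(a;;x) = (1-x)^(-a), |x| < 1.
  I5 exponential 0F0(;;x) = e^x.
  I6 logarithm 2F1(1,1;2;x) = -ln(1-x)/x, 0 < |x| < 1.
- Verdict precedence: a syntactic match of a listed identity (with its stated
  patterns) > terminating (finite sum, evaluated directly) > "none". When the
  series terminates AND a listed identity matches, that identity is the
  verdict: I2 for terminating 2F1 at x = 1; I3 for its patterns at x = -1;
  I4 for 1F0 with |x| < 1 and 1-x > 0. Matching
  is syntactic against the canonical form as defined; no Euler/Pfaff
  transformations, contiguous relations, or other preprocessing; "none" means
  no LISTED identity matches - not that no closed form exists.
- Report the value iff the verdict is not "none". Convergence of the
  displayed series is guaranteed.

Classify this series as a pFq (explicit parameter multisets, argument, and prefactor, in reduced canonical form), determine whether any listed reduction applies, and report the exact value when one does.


Key step: from the first term \frac{6}{5}: the lower running product (C = 6/5) is a rising factorial.
Adjacent-term ratio: r(k) = 1 * (k-8) (k+2) / [(k+\frac{8}{3}) (k+1)] - rational; roots negated = parameters, x = 1, C = \frac{6}{5}.

Canonical form: C = \frac{6}{5} times 2F1 with upper {-8, 2}, lower {\frac{8}{3}}, x = 1. Verdict: Chu-Vandermonde (I2) fires (terminating 2F1 at x = 1 with n = 8, b = 2, c = \frac{8}{3}). Hence: \frac{6}{377}.


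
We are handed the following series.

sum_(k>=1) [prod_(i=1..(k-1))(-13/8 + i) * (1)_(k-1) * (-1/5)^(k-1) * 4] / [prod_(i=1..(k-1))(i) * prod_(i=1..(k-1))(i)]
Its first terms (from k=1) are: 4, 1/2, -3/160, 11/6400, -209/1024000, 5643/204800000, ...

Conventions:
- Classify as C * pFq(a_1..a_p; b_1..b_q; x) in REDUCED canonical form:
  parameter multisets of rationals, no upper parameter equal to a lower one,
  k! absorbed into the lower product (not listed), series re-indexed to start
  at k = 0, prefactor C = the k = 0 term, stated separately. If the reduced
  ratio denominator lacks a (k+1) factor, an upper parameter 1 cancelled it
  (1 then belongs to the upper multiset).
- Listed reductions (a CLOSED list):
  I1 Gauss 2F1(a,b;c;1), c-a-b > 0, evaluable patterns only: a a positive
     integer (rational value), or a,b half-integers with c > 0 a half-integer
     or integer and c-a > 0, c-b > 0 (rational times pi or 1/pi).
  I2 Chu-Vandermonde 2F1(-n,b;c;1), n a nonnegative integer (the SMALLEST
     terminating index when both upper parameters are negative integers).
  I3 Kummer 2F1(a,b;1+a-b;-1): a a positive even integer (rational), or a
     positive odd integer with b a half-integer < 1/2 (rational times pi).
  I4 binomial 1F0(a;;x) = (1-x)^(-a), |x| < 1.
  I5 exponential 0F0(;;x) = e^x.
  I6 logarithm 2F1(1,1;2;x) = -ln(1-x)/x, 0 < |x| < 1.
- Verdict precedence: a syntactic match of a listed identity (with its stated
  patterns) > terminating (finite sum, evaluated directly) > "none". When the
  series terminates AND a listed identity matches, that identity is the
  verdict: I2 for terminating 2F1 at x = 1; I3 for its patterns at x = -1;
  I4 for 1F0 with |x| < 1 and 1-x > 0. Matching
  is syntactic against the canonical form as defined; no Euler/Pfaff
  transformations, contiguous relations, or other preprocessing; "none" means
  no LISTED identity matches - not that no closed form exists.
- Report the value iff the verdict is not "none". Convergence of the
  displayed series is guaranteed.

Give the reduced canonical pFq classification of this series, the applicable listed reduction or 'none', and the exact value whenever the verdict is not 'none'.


Canonical form: C = 4 times 1F0 with upper {-5/8}, lower {-}, x = -1/5. Verdict: binomial (I4) matches (the 1F0 binomial series: exponent 5/8, x = -1/5). Its exact value is 4 * (6/5)^(5/8).

Key step: from the first term 4: the running product (prefactor 4) telescopes to a rising factorial.
Adjacent-term ratio: r(k) = (-1/5) * (k-5/8) / [(k+1)] - rational in k. x = (-1/5); t_0 = 4; negate the roots.


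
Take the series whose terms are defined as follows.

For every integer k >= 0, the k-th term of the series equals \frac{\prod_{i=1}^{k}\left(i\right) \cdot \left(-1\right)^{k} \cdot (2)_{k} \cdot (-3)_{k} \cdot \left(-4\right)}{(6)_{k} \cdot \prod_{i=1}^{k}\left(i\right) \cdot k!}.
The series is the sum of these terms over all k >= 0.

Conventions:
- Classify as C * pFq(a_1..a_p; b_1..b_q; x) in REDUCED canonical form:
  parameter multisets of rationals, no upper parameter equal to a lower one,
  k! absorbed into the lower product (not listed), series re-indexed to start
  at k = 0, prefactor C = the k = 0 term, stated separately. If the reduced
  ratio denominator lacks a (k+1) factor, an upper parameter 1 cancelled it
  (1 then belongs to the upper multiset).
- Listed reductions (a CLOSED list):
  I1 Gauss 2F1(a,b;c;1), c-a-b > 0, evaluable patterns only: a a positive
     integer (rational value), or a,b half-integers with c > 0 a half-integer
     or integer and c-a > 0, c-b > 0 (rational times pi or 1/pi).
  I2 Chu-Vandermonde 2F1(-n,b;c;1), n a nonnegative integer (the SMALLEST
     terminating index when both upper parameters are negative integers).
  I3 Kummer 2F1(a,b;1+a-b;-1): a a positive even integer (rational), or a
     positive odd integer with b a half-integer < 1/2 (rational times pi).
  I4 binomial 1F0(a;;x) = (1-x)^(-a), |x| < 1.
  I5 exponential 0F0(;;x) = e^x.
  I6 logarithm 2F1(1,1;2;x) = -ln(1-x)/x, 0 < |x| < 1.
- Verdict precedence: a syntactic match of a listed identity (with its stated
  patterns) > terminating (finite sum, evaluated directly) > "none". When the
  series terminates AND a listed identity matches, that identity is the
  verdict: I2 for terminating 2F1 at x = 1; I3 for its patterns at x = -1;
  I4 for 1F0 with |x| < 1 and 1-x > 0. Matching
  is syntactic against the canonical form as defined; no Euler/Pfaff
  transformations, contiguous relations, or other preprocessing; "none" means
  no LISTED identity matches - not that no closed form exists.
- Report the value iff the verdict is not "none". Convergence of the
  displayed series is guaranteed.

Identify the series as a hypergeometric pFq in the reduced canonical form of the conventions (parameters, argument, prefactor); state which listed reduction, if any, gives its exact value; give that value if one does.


With C = -4: the canonical form is 2F1(-3, 2; 6; -1). Verdict: this is the Kummer evaluation I3 (x = -1; c = 6 equals 1+a-b for upper {-3, 2}: listed pattern). Hence: -10.

The tell: t_0 = -4 here, and the parameter 1 appears in both the upper and lower lists and cancels.
Ratio: r(k) = -1 * (k-3) (k+2) / [(k+6) (k+1)] - rational; roots negated = parameters, x = -1, C = -4.


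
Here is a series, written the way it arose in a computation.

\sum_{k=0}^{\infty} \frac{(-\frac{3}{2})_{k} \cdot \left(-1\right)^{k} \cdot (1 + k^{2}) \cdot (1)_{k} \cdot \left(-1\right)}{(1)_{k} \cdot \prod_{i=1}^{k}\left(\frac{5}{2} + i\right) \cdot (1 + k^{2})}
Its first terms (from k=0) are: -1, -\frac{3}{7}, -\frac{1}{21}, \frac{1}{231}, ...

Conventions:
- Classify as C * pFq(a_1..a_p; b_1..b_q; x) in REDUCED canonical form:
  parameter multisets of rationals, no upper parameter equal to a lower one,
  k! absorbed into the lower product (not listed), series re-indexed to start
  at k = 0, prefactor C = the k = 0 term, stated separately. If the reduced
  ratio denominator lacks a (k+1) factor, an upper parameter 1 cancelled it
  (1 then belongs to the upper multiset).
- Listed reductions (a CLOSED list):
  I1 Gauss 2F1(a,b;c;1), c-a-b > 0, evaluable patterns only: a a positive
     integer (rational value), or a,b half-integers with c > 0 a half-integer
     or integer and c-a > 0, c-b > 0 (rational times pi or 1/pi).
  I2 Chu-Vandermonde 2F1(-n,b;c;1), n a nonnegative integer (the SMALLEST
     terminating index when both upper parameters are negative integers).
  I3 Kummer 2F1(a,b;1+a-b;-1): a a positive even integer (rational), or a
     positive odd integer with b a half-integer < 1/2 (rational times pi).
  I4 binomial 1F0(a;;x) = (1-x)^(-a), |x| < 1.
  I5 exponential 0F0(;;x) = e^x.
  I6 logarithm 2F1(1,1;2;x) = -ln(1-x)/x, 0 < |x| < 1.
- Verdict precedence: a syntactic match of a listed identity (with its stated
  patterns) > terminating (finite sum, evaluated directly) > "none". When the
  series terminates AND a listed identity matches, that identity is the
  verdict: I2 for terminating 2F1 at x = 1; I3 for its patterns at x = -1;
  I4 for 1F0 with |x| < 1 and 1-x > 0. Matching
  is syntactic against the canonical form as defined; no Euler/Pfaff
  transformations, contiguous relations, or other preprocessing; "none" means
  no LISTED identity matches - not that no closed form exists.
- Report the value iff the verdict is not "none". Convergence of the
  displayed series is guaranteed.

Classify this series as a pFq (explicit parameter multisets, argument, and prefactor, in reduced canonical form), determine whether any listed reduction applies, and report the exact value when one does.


Reduced: x = -1, 2F1, upper = {-\frac{3}{2}, 1}, lower = {\frac{7}{2}}, C = -1. Verdict: this is the Kummer evaluation I3 (x = -1; c = \frac{7}{2} equals 1+a-b for upper {-\frac{3}{2}, 1}: listed pattern). Value: \left(-\frac{15}{32}\right) \cdot \pi.

The tell: x = -1 and (1)_k (prefactor -1) is k! itself.
Term ratio: r(k) = -1 * (k-\frac{3}{2}) (k+1) / [(k+\frac{7}{2}) (k+1)] - poly over poly, x = -1 from leading terms; C = -1 at k = 0.


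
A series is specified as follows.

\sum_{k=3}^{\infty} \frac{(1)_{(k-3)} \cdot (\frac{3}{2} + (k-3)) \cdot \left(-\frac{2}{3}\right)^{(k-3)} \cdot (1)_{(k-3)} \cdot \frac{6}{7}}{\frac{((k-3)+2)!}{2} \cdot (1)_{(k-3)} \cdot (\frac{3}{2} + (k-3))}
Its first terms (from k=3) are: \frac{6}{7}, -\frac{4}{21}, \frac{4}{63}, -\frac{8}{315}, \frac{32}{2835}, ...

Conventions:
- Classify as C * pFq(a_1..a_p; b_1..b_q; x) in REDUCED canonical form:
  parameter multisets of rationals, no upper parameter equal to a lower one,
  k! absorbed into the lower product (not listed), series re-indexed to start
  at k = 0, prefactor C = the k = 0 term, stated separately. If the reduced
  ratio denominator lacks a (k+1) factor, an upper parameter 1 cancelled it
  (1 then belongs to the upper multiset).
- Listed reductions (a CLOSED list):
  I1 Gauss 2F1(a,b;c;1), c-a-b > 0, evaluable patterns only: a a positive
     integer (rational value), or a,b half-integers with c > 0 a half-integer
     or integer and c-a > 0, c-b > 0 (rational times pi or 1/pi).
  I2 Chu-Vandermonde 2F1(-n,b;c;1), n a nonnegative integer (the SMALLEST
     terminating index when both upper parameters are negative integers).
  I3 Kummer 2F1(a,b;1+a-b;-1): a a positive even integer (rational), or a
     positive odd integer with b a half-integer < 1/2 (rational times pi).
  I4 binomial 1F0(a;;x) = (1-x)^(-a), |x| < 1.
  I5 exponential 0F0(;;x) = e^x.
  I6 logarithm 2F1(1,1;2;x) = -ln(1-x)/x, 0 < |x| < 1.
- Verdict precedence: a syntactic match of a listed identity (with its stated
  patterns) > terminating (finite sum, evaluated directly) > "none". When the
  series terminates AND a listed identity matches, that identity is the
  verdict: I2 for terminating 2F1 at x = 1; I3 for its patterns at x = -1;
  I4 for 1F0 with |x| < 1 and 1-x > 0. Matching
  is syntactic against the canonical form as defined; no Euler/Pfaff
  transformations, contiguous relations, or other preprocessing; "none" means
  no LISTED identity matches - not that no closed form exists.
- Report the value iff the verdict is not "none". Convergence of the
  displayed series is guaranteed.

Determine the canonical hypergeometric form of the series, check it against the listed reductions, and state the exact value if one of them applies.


The series (x = -\frac{2}{3}) is 2F1: upper {1, 1}, lower {3}, prefactor \frac{6}{7}. Verdict: no listed reduction: x = -\frac{2}{3} and upper {1, 1} fail every I1-I6 pattern.

Structural cue: from the first term \frac{6}{7}: the denominator's factorial ratio (C = 6/7) is a lower Pochhammer.
Term ratio: r(k) = -\frac{2}{3} * (k+1) (k+1) / [(k+3) (k+1)] - rational; roots negated = parameters, x = -\frac{2}{3}, C = \frac{6}{7}.


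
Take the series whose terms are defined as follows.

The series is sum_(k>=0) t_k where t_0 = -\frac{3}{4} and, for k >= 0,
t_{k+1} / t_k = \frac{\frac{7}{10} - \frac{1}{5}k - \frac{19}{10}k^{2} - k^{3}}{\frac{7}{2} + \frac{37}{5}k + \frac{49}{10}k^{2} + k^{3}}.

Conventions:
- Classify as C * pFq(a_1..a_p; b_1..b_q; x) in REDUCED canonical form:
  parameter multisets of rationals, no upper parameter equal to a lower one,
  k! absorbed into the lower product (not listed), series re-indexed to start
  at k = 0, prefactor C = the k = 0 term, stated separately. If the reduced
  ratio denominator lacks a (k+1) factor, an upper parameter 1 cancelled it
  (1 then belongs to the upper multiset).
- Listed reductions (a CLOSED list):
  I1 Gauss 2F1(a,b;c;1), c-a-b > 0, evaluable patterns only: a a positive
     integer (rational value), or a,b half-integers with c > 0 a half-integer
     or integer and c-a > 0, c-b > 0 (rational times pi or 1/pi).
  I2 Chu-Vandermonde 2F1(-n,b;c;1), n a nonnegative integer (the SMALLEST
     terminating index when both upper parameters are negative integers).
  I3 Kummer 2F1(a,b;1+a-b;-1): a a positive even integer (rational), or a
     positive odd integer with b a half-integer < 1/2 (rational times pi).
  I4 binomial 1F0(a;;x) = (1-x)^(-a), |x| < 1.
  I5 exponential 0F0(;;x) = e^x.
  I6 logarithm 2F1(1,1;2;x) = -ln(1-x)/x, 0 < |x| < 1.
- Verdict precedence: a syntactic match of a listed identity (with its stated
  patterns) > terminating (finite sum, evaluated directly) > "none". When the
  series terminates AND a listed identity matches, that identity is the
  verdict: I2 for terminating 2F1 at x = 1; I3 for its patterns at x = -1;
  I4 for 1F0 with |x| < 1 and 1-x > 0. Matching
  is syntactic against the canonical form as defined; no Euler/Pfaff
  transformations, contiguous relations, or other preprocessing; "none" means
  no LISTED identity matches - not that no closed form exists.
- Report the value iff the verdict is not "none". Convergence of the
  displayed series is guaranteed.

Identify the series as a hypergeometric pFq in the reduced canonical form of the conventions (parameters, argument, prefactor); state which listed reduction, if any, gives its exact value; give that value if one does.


Classification (C = -\frac{3}{4}): 2F1 with upper {-\frac{1}{2}, 1}, lower {\frac{5}{2}}, argument x = -1. Verdict: Kummer's theorem (I3) matches (x = -1; c = \frac{5}{2} equals 1+a-b for upper {-\frac{1}{2}, 1}: listed pattern). Value: \left(-\frac{9}{32}\right) \cdot \pi.

Key observation: x = -1 and the parameter 7/5 appears in both the upper and lower lists and cancels.
Step ratio: r(k) = -1 * (k-\frac{1}{2}) (k+1) / [(k+\frac{5}{2}) (k+1)] ; factor over Q: parameters, x = -1, and C = -\frac{3}{4}.


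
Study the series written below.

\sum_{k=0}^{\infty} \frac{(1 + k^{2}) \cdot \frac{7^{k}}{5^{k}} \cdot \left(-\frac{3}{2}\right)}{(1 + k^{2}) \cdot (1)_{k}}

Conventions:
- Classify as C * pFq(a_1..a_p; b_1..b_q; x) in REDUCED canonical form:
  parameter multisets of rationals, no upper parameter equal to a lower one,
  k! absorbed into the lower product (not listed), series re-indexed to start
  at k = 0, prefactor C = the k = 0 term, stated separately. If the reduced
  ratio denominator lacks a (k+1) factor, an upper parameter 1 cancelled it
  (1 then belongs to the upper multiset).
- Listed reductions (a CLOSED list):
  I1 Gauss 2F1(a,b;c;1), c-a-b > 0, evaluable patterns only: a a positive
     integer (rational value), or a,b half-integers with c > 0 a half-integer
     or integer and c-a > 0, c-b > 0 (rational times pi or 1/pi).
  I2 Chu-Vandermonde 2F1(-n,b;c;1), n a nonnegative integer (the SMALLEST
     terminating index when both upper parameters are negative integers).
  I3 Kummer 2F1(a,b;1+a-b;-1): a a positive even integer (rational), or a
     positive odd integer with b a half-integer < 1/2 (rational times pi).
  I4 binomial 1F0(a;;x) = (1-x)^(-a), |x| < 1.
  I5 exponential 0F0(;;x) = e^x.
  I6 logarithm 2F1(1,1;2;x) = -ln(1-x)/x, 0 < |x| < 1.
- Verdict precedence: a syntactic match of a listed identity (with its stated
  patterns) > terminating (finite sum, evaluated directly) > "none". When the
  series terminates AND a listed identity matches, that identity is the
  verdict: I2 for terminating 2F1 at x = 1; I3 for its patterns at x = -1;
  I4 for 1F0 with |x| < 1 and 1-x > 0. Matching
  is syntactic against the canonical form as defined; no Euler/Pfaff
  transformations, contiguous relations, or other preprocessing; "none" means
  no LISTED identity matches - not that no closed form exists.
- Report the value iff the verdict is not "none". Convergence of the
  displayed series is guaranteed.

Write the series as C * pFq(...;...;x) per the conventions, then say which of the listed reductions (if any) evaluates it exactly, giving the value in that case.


With C = -\frac{3}{2}: the canonical form is 0F0(-; -; \frac{7}{5}). Verdict: exponential (I5) applies (the 0F0 exponential series at x = \frac{7}{5}). Exact value: \left(-\frac{3}{2}\right) \cdot e^{\frac{7}{5}}.

Key step: t_0 being -\frac{3}{2}, the two geometric factors (prefactor -3/2) combine into one argument.
Adjacent-term ratio: r(k) = \frac{7}{5} * 1 / [(k+1)] - poly over poly, x = \frac{7}{5} from leading terms; C = -\frac{3}{2} at k = 0.


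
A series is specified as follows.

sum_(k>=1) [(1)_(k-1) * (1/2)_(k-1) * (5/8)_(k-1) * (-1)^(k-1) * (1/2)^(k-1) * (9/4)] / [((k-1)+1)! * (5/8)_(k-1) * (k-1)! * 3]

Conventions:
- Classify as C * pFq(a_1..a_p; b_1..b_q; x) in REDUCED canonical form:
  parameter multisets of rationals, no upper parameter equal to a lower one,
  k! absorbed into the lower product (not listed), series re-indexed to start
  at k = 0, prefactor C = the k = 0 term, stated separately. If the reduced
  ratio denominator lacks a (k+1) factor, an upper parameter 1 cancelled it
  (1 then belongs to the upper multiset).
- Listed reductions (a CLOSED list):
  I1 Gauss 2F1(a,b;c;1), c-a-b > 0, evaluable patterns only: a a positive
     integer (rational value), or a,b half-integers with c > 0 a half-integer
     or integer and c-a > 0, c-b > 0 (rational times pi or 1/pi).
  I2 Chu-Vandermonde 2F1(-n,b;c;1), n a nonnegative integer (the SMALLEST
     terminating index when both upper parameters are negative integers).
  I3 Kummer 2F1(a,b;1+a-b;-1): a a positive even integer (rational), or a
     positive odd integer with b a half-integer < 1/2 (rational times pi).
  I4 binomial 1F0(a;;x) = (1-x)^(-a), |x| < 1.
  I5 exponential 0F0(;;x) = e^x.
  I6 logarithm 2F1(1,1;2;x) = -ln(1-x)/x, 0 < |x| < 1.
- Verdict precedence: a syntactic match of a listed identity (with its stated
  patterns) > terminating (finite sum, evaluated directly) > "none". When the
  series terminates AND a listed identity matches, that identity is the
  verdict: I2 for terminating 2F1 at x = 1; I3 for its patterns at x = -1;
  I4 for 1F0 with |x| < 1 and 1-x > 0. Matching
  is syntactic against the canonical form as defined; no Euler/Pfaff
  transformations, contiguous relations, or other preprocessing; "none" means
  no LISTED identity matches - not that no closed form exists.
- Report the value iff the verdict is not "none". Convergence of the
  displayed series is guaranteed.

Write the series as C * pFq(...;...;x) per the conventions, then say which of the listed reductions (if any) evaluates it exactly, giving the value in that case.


The tell: x = (-1/2) and the parameter 5/8 appears in both the upper and lower lists and cancels.
Consecutive-term ratio: r(k) = (-1/2) * (k+1/2) (k+1) / [(k+2) (k+1)] - rational in k, leading ratio (-1/2); with t_0 = 3/4, classification follows.

The series (x = -1/2) is 2F1: upper {1/2, 1}, lower {2}, prefactor 3/4. Verdict: none - at argument -1/2 the multisets {1/2, 1} ; {2} match no listed identity.


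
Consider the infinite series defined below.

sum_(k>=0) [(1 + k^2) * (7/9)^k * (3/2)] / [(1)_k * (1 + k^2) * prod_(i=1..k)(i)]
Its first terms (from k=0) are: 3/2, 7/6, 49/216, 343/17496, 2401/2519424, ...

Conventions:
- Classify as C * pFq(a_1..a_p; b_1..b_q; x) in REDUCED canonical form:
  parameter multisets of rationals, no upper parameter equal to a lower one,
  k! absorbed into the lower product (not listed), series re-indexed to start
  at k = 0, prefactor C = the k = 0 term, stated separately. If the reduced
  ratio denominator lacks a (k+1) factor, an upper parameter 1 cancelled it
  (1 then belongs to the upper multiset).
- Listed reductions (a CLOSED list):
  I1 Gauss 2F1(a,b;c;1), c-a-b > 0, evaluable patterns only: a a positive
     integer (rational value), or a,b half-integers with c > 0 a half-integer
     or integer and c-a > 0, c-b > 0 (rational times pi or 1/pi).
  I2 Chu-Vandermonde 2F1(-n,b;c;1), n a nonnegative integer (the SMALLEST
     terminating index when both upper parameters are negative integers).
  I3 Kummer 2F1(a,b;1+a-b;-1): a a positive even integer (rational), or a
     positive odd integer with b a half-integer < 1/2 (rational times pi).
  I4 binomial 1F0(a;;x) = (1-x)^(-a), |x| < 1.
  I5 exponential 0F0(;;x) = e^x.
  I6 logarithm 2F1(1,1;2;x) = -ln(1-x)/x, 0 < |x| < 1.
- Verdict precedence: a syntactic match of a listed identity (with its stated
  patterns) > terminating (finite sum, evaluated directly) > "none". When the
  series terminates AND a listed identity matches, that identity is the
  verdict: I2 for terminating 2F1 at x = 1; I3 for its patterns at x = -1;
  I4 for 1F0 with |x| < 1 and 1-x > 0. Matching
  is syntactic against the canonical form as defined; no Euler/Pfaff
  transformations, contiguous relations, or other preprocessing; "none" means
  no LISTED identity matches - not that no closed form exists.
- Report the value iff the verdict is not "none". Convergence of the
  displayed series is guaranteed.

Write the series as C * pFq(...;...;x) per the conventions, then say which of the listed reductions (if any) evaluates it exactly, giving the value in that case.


Classification (C = 3/2): 0F1 with upper {-}, lower {1}, argument x = 7/9. Verdict: none (x = 7/9): each listed identity misses the multisets {-} ; {1}.

The tell: t_0 being 3/2, the factor k^2 + 1 cancels (top and bottom), leaving C = 3/2.
Term ratio: r(k) = (7/9) * 1 / [(k+1) (k+1)] - rational in k. x = (7/9); t_0 = 3/2; negate the roots.
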